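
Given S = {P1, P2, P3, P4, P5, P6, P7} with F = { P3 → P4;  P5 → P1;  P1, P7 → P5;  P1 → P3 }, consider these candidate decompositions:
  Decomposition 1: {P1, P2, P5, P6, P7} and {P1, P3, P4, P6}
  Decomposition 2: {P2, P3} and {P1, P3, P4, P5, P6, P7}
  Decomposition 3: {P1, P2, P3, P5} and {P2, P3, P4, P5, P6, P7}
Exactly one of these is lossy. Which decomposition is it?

Decomposition 2

Decomposition 1: common = {P1, P6}, closure = {P1, P3, P4, P6} → lossless.
Decomposition 2: common = {P3}, closure = {P3, P4} → lossy.
Decomposition 3: common = {P2, P3, P5}, closure = {P1, P2, P3, P4, P5} → lossless.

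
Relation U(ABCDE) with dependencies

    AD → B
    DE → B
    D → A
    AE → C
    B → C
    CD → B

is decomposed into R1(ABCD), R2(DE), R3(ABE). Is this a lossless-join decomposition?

Chase test. Columns are ABCDE; row i has aⱼ where attribute j ∈ Ri, else bᵢⱼ.
Initial tableau (one row per fragment):
  row 1: a1 a2 a3 a4 b15
  row 2: b21 b22 b23 a4 a5
  row 3: a1 a2 b33 b34 a5
Rows 1 and 2 agree on D; apply D→A and equate their A entries.
Rows 2 and 3 agree on AE; apply AE→C and equate their C entries.
Rows 1 and 3 agree on B; apply B→C and equate their C entries.
Rows 1 and 2 agree on CD; apply CD→B and equate their B entries.
Row 2 is now all distinguished symbols — the join is lossless.

Yes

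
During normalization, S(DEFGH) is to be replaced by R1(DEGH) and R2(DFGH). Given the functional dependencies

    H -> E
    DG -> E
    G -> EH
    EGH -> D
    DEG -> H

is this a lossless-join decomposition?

Common attributes: R1 ∩ R2 = {DGH}.
Closure of {DGH}: H → E applies, adding E. So (DGH)⁺ = {DEGH}.
This closure contains every attribute of R1, so R1 ∩ R2 → R1. The join is lossless.

Yes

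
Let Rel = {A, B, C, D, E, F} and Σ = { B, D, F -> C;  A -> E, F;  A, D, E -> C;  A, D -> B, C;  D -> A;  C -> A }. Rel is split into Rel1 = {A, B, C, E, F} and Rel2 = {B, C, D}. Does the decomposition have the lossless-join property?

Common attributes: Rel1 ∩ Rel2 = {B, C}.
Closure of {B, C}: C → A applies, adding A; A → E, F applies, adding E, F. So (B, C)⁺ = {A, B, C, E, F}.
This closure contains every attribute of Rel1, so Rel1 ∩ Rel2 → Rel1. The join is lossless.

Yes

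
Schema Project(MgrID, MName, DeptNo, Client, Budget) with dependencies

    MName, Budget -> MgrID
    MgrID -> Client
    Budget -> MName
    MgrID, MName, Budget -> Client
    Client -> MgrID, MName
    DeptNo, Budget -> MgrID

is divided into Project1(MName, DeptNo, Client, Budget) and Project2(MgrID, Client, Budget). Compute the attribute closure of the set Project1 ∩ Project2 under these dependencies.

Project1 ∩ Project2 = {Client, Budget}.
Budget → MName applies, adding MName
Client → MgrID, MName applies, adding MgrID
Closure: {MgrID, MName, Client, Budget}.

MgrID, MName, Client, Budget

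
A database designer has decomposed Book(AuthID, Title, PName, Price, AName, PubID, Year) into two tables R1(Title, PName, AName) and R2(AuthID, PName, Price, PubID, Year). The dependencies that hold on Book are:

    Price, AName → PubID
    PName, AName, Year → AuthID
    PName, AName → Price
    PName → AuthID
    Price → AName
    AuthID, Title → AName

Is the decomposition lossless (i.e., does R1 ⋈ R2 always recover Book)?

No

Common attributes: R1 ∩ R2 = {PName}.
Closure of {PName}: PName → AuthID applies, adding AuthID. So (PName)⁺ = {AuthID, PName}.
The closure contains neither all of R1 = {Title, PName, AName} nor all of R2 = {AuthID, PName, Price, PubID, Year}, so the common attributes are not a superkey of either fragment. The join is lossy.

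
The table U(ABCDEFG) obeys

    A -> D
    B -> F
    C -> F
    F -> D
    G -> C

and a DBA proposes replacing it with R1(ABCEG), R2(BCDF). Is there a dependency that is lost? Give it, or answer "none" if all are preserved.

Check A → D: no single fragment contains all of {AD}, and the restricted closure of {A} across the fragments never reaches {D}.
B → F is preserved.
C → F is preserved.
F → D is preserved.
G → C is preserved.

A -> D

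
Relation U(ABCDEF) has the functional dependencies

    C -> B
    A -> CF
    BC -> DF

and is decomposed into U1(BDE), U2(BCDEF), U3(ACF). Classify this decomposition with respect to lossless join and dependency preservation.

lossy but dependency-preserving

Lossless test (chase): Rows 2 and 3 agree on C; apply C→B and equate their B entries. Rows 2 and 3 agree on BC; apply BC→DF and equate their DF entries. No row becomes fully distinguished — the join is lossy.
Dependency preservation: every FD's attributes lie within a single fragment, so each can be enforced locally — preserved.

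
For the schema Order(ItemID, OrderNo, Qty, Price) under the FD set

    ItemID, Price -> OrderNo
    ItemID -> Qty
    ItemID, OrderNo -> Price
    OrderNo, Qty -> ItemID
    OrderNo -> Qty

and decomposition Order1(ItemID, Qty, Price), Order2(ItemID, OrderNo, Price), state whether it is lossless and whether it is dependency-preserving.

lossless and dependency-preserving

Lossless test: (ItemID, Price)⁺ = {ItemID, OrderNo, Qty, Price}, which contains all of one fragment — lossless.
Dependency preservation: OrderNo, Qty → ItemID; OrderNo → Qty are not contained in any single fragment, but the restricted closure of each left-hand side across the fragments still reaches the right-hand side; the remaining FDs each lie inside some fragment. All dependencies are preserved.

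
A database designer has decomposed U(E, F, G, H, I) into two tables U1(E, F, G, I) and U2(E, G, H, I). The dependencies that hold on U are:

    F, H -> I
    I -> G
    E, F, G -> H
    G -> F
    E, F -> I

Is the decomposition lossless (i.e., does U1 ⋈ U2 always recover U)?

Yes

Common attributes: U1 ∩ U2 = {E, G, I}.
Closure of {E, G, I}: G → F applies, adding F; E, F, G → H applies, adding H. So (E, G, I)⁺ = {E, F, G, H, I}.
This closure contains every attribute of U1, so U1 ∩ U2 → U1. The join is lossless.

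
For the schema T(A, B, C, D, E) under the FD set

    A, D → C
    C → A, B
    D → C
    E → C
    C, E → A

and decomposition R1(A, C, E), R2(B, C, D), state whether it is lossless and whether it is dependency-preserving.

Lossless test: (C)⁺ = {A, B, C}, which is a superkey of neither fragment — lossy.
Dependency preservation: A, D → C; C → A, B are not contained in any single fragment, but the restricted closure of each left-hand side across the fragments still reaches the right-hand side; the remaining FDs each lie inside some fragment. All dependencies are preserved.

lossy but dependency-preserving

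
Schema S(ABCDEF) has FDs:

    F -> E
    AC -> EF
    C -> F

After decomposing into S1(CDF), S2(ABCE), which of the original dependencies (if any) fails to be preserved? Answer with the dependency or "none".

Check F → E: no single fragment contains all of {EF}, and the restricted closure of {F} across the fragments never reaches {E}.
AC → EF is preserved.
C → F is preserved.

F -> E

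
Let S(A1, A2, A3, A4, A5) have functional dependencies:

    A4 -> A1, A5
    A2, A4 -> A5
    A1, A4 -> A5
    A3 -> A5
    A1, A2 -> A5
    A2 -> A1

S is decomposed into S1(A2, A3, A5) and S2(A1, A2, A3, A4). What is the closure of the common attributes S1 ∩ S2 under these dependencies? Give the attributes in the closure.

A1, A2, A3, A5

S1 ∩ S2 = {A2, A3}.
A3 → A5 applies, adding A5
A2 → A1 applies, adding A1
Closure: {A1, A2, A3, A5}.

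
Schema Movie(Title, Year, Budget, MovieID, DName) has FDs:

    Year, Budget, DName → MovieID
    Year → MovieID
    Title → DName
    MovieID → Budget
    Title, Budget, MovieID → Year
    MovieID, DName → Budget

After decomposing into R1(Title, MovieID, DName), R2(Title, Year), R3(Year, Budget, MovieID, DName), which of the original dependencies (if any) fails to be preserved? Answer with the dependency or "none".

Check Title, Budget, MovieID → Year: no single fragment contains all of {Title, Year, Budget, MovieID}, and the restricted closure of {Title, Budget, MovieID} across the fragments never reaches {Year}.
Year, Budget, DName → MovieID is preserved.
Year → MovieID is preserved.
Title → DName is preserved.
MovieID → Budget is preserved.
MovieID, DName → Budget is preserved.

Title, Budget, MovieID → Year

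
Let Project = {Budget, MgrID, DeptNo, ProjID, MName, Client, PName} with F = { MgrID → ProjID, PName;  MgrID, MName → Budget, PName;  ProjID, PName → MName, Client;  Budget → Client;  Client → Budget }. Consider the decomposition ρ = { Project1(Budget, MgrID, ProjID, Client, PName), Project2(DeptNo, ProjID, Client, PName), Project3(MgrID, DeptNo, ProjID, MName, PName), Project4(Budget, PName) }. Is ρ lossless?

Yes

Chase test. Columns are Budget, MgrID, DeptNo, ProjID, MName, Client, PName; row i has aⱼ where attribute j ∈ Projecti, else bᵢⱼ.
Initial tableau (one row per fragment):
  row 1: a1 a2 b13 a4 b15 a6 a7
  row 2: b21 b22 a3 a4 b25 a6 a7
  row 3: b31 a2 a3 a4 a5 b36 a7
  row 4: a1 b42 b43 b44 b45 b46 a7
Rows 1 and 2 agree on ProjID, PName; apply ProjID, PName→MName, Client and equate their MName, Client entries.
Rows 1 and 3 agree on ProjID, PName; apply ProjID, PName→MName, Client and equate their MName, Client entries.
Rows 1 and 4 agree on Budget; apply Budget→Client and equate their Client entries.
Rows 1 and 2 agree on Client; apply Client→Budget and equate their Budget entries.
Rows 1 and 3 agree on Client; apply Client→Budget and equate their Budget entries.
Row 3 is now all distinguished symbols — the join is lossless.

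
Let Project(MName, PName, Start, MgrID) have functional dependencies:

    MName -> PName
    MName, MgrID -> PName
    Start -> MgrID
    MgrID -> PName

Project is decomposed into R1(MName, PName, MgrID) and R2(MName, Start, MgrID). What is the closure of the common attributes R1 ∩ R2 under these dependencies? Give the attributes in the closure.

MName, PName, MgrID

R1 ∩ R2 = {MName, MgrID}.
MName → PName applies, adding PName
Closure: {MName, PName, MgrID}.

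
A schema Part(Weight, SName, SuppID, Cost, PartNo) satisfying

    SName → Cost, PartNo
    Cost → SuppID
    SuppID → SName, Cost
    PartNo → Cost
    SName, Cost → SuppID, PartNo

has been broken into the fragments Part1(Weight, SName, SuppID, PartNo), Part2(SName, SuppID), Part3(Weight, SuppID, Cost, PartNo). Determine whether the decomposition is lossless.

Chase test. Columns are Weight, SName, SuppID, Cost, PartNo; row i has aⱼ where attribute j ∈ Parti, else bᵢⱼ.
Initial tableau (one row per fragment):
  row 1: a1 a2 a3 b14 a5
  row 2: b21 a2 a3 b24 b25
  row 3: a1 b32 a3 a4 a5
Rows 1 and 2 agree on SName; apply SName→Cost, PartNo and equate their Cost, PartNo entries.
Rows 1 and 3 agree on SuppID; apply SuppID→SName, Cost and equate their SName, Cost entries.
Row 1 is now all distinguished symbols — the join is lossless.

Yes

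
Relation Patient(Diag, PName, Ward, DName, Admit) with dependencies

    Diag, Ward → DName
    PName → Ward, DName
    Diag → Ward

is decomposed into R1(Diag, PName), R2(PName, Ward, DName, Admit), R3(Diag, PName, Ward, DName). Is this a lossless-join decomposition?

Chase test. Columns are Diag, PName, Ward, DName, Admit; row i has aⱼ where attribute j ∈ Ri, else bᵢⱼ.
Initial tableau (one row per fragment):
  row 1: a1 a2 b13 b14 b15
  row 2: b21 a2 a3 a4 a5
  row 3: a1 a2 a3 a4 b35
Rows 1 and 2 agree on PName; apply PName→Ward, DName and equate their Ward, DName entries.
No row becomes fully distinguished — the join is lossy.

No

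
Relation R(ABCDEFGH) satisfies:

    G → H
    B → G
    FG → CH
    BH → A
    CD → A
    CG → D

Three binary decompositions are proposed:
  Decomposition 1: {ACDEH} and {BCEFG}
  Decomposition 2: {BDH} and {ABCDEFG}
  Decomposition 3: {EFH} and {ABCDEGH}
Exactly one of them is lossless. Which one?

Decomposition 2

Decomposition 1: common = {CE}, closure = {CE} → lossy.
Decomposition 2: common = {BD}, closure = {ABDGH} → lossless.
Decomposition 3: common = {EH}, closure = {EH} → lossy.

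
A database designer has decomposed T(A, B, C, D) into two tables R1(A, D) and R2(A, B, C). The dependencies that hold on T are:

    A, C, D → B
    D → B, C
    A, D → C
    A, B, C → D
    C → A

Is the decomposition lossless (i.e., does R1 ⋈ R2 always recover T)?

Common attributes: R1 ∩ R2 = {A}.
No dependency enlarges {A}, so (A)⁺ = {A}.
The closure contains neither all of R1 = {A, D} nor all of R2 = {A, B, C}, so the common attributes are not a superkey of either fragment. The join is lossy.

No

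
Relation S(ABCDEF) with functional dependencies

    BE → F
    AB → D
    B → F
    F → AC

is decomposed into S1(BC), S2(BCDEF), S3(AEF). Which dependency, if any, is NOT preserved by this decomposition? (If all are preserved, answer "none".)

BE → F lies within S2.
AB → D: restricted closure across fragments reaches D.
B → F lies within S2.
F → AC: restricted closure across fragments reaches AC.
Every dependency is enforceable on the fragments, so the decomposition is dependency-preserving.

none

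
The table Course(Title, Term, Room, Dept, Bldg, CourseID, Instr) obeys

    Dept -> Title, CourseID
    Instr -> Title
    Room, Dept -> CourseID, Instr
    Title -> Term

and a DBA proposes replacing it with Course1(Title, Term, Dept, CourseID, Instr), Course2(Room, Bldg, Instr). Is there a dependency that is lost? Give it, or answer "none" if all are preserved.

Check Room, Dept → CourseID, Instr: no single fragment contains all of {Room, Dept, CourseID, Instr}, and the restricted closure of {Room, Dept} across the fragments never reaches {CourseID, Instr}.
Dept → Title, CourseID is preserved.
Instr → Title is preserved.
Title → Term is preserved.

Room, Dept -> CourseID, Instr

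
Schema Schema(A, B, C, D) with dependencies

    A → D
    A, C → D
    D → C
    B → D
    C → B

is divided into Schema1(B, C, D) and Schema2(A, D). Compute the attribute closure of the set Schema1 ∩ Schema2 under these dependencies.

B, C, D

Schema1 ∩ Schema2 = {D}.
D → C applies, adding C
C → B applies, adding B
Closure: {B, C, D}.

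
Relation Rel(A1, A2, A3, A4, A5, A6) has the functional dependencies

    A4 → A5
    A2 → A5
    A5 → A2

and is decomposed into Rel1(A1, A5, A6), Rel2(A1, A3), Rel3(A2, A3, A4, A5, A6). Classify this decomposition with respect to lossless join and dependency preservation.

lossy but dependency-preserving

Lossless test (chase): Rows 1 and 3 agree on A5; apply A5→A2 and equate their A2 entries. No row becomes fully distinguished — the join is lossy.
Dependency preservation: every FD's attributes lie within a single fragment, so each can be enforced locally — preserved.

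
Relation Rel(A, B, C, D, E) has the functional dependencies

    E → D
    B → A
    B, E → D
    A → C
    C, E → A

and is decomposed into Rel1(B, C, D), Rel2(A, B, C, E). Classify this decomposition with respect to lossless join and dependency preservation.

lossy and not dependency-preserving

Lossless test: (B, C)⁺ = {A, B, C}, which is a superkey of neither fragment — lossy.
Dependency preservation: the restricted closure of {E} across the fragments never reaches {D}, so E → D cannot be enforced without a join — not preserved.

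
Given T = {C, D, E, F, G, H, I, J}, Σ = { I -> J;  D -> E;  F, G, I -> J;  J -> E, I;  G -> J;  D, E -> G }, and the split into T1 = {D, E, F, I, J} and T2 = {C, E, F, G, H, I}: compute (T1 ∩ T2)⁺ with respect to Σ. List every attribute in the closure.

E, F, I, J

T1 ∩ T2 = {E, F, I}.
I → J applies, adding J
Closure: {E, F, I, J}.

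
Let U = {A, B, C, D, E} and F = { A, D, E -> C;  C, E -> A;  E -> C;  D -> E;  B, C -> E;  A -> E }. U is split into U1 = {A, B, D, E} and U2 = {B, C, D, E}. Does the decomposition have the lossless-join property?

Yes

Common attributes: U1 ∩ U2 = {B, D, E}.
Closure of {B, D, E}: E → C applies, adding C; C, E → A applies, adding A. So (B, D, E)⁺ = {A, B, C, D, E}.
This closure contains every attribute of U1, so U1 ∩ U2 → U1. The join is lossless.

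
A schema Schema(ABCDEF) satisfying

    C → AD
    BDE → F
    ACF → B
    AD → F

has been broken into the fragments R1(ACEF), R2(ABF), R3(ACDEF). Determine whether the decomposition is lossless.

Chase test. Columns are ABCDEF; row i has aⱼ where attribute j ∈ Ri, else bᵢⱼ.
Initial tableau (one row per fragment):
  row 1: a1 b12 a3 b14 a5 a6
  row 2: a1 a2 b23 b24 b25 a6
  row 3: a1 b32 a3 a4 a5 a6
Rows 1 and 3 agree on C; apply C→AD and equate their AD entries.
Rows 1 and 3 agree on ACF; apply ACF→B and equate their B entries.
No row becomes fully distinguished — the join is lossy.

No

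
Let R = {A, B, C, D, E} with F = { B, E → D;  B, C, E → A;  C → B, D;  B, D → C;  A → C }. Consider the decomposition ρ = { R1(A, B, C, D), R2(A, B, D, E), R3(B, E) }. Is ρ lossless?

Yes

Chase test. Columns are A, B, C, D, E; row i has aⱼ where attribute j ∈ Ri, else bᵢⱼ.
Initial tableau (one row per fragment):
  row 1: a1 a2 a3 a4 b15
  row 2: a1 a2 b23 a4 a5
  row 3: b31 a2 b33 b34 a5
Rows 2 and 3 agree on B, E; apply B, E→D and equate their D entries.
Rows 1 and 2 agree on B, D; apply B, D→C and equate their C entries.
Rows 1 and 3 agree on B, D; apply B, D→C and equate their C entries.
Rows 2 and 3 agree on B, C, E; apply B, C, E→A and equate their A entries.
Row 2 is now all distinguished symbols — the join is lossless.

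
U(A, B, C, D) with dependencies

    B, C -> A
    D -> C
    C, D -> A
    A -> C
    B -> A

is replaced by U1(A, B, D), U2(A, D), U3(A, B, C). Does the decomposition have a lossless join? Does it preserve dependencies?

Lossless test (chase): Rows 1 and 2 agree on D; apply D→C and equate their C entries. Rows 1 and 3 agree on A; apply A→C and equate their C entries. Row 1 is now all distinguished symbols — the join is lossless.
Dependency preservation: D → C; C, D → A are not contained in any single fragment, but the restricted closure of each left-hand side across the fragments still reaches the right-hand side; the remaining FDs each lie inside some fragment. All dependencies are preserved.

lossless and dependency-preserving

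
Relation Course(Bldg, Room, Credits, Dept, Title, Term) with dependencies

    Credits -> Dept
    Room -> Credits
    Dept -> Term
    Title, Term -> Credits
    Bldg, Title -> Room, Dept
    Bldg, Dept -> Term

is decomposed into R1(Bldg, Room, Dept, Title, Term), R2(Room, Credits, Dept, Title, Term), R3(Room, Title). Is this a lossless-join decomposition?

Yes

Chase test. Columns are Bldg, Room, Credits, Dept, Title, Term; row i has aⱼ where attribute j ∈ Ri, else bᵢⱼ.
Initial tableau (one row per fragment):
  row 1: a1 a2 b13 a4 a5 a6
  row 2: b21 a2 a3 a4 a5 a6
  row 3: b31 a2 b33 b34 a5 b36
Rows 1 and 2 agree on Room; apply Room→Credits and equate their Credits entries.
Rows 1 and 3 agree on Room; apply Room→Credits and equate their Credits entries.
Rows 1 and 3 agree on Credits; apply Credits→Dept and equate their Dept entries.
Rows 1 and 3 agree on Dept; apply Dept→Term and equate their Term entries.
Row 1 is now all distinguished symbols — the join is lossless.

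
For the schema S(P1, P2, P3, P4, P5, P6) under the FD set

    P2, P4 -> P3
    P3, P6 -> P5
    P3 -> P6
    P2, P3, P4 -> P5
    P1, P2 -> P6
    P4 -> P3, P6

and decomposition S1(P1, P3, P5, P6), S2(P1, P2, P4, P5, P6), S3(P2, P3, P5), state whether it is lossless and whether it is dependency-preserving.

lossy and not dependency-preserving

Lossless test (chase): Rows 1 and 3 agree on P3; apply P3→P6 and equate their P6 entries. No row becomes fully distinguished — the join is lossy.
Dependency preservation: the restricted closure of {P2, P4} across the fragments never reaches {P3}, so P2, P4 → P3 cannot be enforced without a join — not preserved.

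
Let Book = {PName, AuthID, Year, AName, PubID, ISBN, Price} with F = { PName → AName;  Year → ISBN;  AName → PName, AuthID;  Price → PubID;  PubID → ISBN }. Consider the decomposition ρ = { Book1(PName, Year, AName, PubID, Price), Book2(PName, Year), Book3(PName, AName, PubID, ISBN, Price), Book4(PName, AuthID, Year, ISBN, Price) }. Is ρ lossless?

Chase test. Columns are PName, AuthID, Year, AName, PubID, ISBN, Price; row i has aⱼ where attribute j ∈ Booki, else bᵢⱼ.
Initial tableau (one row per fragment):
  row 1: a1 b12 a3 a4 a5 b16 a7
  row 2: a1 b22 a3 b24 b25 b26 b27
  row 3: a1 b32 b33 a4 a5 a6 a7
  row 4: a1 a2 a3 b44 b45 a6 a7
Rows 1 and 2 agree on PName; apply PName→AName and equate their AName entries.
Rows 1 and 4 agree on PName; apply PName→AName and equate their AName entries.
Rows 1 and 2 agree on Year; apply Year→ISBN and equate their ISBN entries.
Rows 1 and 4 agree on Year; apply Year→ISBN and equate their ISBN entries.
Rows 1 and 2 agree on AName; apply AName→PName, AuthID and equate their PName, AuthID entries.
Rows 1 and 3 agree on AName; apply AName→PName, AuthID and equate their PName, AuthID entries.
Rows 1 and 4 agree on AName; apply AName→PName, AuthID and equate their PName, AuthID entries.
Rows 1 and 4 agree on Price; apply Price→PubID and equate their PubID entries.
Row 1 is now all distinguished symbols — the join is lossless.

Yes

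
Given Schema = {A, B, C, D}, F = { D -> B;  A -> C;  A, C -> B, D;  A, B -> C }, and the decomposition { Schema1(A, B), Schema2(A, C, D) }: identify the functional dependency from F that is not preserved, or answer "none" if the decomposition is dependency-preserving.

D -> B

Check D → B: no single fragment contains all of {B, D}, and the restricted closure of {D} across the fragments never reaches {B}.
A → C is preserved.
A, C → B, D is preserved.
A, B → C is preserved.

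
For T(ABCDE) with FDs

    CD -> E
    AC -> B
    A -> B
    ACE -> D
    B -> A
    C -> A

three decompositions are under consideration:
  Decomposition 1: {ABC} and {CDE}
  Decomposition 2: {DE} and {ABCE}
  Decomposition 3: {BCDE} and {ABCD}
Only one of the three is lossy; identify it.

Decomposition 1: common = {C}, closure = {ABC} → lossless.
Decomposition 2: common = {E}, closure = {E} → lossy.
Decomposition 3: common = {BCD}, closure = {ABCDE} → lossless.

Decomposition 2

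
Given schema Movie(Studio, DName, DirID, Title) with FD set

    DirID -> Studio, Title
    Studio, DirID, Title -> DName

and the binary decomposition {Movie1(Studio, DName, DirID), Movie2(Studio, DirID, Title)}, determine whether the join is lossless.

Yes

Common attributes: Movie1 ∩ Movie2 = {Studio, DirID}.
Closure of {Studio, DirID}: DirID → Studio, Title applies, adding Title; Studio, DirID, Title → DName applies, adding DName. So (Studio, DirID)⁺ = {Studio, DName, DirID, Title}.
This closure contains every attribute of Movie1, so Movie1 ∩ Movie2 → Movie1. The join is lossless.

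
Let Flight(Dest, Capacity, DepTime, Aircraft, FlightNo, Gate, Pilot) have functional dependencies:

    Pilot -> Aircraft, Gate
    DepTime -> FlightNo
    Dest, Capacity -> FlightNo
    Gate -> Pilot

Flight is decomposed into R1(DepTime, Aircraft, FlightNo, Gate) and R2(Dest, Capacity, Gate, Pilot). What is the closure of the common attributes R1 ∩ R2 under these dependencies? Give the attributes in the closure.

R1 ∩ R2 = {Gate}.
Gate → Pilot applies, adding Pilot
Pilot → Aircraft, Gate applies, adding Aircraft
Closure: {Aircraft, Gate, Pilot}.

Aircraft, Gate, Pilot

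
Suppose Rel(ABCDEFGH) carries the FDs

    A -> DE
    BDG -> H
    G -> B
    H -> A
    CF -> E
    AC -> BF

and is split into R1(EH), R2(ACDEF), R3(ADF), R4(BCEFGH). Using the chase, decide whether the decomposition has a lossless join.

Chase test. Columns are ABCDEFGH; row i has aⱼ where attribute j ∈ Ri, else bᵢⱼ.
Initial tableau (one row per fragment):
  row 1: b11 b12 b13 b14 a5 b16 b17 a8
  row 2: a1 b22 a3 a4 a5 a6 b27 b28
  row 3: a1 b32 b33 a4 b35 a6 b37 b38
  row 4: b41 a2 a3 b44 a5 a6 a7 a8
Rows 2 and 3 agree on A; apply A→DE and equate their DE entries.
Rows 1 and 4 agree on H; apply H→A and equate their A entries.
Rows 1 and 4 agree on A; apply A→DE and equate their DE entries.
No row becomes fully distinguished — the join is lossy.

No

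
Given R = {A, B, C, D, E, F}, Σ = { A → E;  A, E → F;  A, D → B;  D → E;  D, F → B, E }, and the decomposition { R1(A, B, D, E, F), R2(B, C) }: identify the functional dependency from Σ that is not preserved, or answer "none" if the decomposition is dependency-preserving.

none

A → E lies within R1.
A, E → F lies within R1.
A, D → B lies within R1.
D → E lies within R1.
D, F → B, E lies within R1.
Every dependency is enforceable on the fragments, so the decomposition is dependency-preserving.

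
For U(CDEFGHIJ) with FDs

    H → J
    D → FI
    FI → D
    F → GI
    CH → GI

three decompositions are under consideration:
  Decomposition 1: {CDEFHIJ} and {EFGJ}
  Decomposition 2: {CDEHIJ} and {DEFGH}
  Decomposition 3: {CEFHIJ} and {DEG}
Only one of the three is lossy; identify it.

Decomposition 3

Decomposition 1: common = {EFJ}, closure = {DEFGIJ} → lossless.
Decomposition 2: common = {DEH}, closure = {DEFGHIJ} → lossless.
Decomposition 3: common = {E}, closure = {E} → lossy.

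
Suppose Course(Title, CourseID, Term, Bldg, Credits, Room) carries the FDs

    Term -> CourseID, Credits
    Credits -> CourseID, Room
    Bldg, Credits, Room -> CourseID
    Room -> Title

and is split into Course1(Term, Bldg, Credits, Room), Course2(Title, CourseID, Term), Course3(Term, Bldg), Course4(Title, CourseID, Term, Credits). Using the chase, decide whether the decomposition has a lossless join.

Chase test. Columns are Title, CourseID, Term, Bldg, Credits, Room; row i has aⱼ where attribute j ∈ Coursei, else bᵢⱼ.
Initial tableau (one row per fragment):
  row 1: b11 b12 a3 a4 a5 a6
  row 2: a1 a2 a3 b24 b25 b26
  row 3: b31 b32 a3 a4 b35 b36
  row 4: a1 a2 a3 b44 a5 b46
Rows 1 and 2 agree on Term; apply Term→CourseID, Credits and equate their CourseID, Credits entries.
Rows 1 and 3 agree on Term; apply Term→CourseID, Credits and equate their CourseID, Credits entries.
Rows 1 and 2 agree on Credits; apply Credits→CourseID, Room and equate their CourseID, Room entries.
Rows 1 and 3 agree on Credits; apply Credits→CourseID, Room and equate their CourseID, Room entries.
Rows 1 and 4 agree on Credits; apply Credits→CourseID, Room and equate their CourseID, Room entries.
Rows 1 and 2 agree on Room; apply Room→Title and equate their Title entries.
Rows 1 and 3 agree on Room; apply Room→Title and equate their Title entries.
Row 1 is now all distinguished symbols — the join is lossless.

Yes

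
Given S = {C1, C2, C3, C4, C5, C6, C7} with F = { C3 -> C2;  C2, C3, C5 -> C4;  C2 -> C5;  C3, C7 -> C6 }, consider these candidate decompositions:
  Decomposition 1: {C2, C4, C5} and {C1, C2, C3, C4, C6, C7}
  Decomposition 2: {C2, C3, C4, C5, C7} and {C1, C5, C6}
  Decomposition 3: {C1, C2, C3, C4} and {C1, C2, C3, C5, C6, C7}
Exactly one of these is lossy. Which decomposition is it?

Decomposition 1: common = {C2, C4}, closure = {C2, C4, C5} → lossless.
Decomposition 2: common = {C5}, closure = {C5} → lossy.
Decomposition 3: common = {C1, C2, C3}, closure = {C1, C2, C3, C4, C5} → lossless.

Decomposition 2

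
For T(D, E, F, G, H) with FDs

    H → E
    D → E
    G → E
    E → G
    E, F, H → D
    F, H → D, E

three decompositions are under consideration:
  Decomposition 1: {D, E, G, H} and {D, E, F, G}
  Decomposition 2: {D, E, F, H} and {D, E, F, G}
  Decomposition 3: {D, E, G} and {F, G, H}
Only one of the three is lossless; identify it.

Decomposition 2

Decomposition 1: common = {D, E, G}, closure = {D, E, G} → lossy.
Decomposition 2: common = {D, E, F}, closure = {D, E, F, G} → lossless.
Decomposition 3: common = {G}, closure = {E, G} → lossy.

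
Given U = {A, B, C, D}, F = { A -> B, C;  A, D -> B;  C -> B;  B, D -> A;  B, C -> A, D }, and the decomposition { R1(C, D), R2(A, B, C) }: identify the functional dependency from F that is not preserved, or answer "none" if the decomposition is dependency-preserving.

Check B, D → A: no single fragment contains all of {A, B, D}, and the restricted closure of {B, D} across the fragments never reaches {A}.
A → B, C is preserved.
A, D → B is preserved.
C → B is preserved.
B, C → A, D is preserved.

B, D -> A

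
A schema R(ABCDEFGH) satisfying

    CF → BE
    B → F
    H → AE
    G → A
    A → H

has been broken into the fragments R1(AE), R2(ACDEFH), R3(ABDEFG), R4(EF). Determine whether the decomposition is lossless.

Chase test. Columns are ABCDEFGH; row i has aⱼ where attribute j ∈ Ri, else bᵢⱼ.
Initial tableau (one row per fragment):
  row 1: a1 b12 b13 b14 a5 b16 b17 b18
  row 2: a1 b22 a3 a4 a5 a6 b27 a8
  row 3: a1 a2 b33 a4 a5 a6 a7 b38
  row 4: b41 b42 b43 b44 a5 a6 b47 b48
Rows 1 and 2 agree on A; apply A→H and equate their H entries.
Rows 1 and 3 agree on A; apply A→H and equate their H entries.
No row becomes fully distinguished — the join is lossy.

No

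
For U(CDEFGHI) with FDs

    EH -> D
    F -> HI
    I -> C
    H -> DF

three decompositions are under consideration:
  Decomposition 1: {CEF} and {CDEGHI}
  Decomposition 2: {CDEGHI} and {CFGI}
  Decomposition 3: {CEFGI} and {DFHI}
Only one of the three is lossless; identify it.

Decomposition 3

Decomposition 1: common = {CE}, closure = {CE} → lossy.
Decomposition 2: common = {CGI}, closure = {CGI} → lossy.
Decomposition 3: common = {FI}, closure = {CDFHI} → lossless.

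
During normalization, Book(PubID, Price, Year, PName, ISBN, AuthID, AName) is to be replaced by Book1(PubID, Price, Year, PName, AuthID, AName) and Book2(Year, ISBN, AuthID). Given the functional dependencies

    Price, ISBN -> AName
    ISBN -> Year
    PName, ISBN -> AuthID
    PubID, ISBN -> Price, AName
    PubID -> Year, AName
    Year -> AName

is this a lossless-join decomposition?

No

Common attributes: Book1 ∩ Book2 = {Year, AuthID}.
Closure of {Year, AuthID}: Year → AName applies, adding AName. So (Year, AuthID)⁺ = {Year, AuthID, AName}.
The closure contains neither all of Book1 = {PubID, Price, Year, PName, AuthID, AName} nor all of Book2 = {Year, ISBN, AuthID}, so the common attributes are not a superkey of either fragment. The join is lossy.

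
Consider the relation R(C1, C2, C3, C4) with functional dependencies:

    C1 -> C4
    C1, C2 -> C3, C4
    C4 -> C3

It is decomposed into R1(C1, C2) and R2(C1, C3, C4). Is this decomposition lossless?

Common attributes: R1 ∩ R2 = {C1}.
Closure of {C1}: C1 → C4 applies, adding C4; C4 → C3 applies, adding C3. So (C1)⁺ = {C1, C3, C4}.
This closure contains every attribute of R2, so R1 ∩ R2 → R2. The join is lossless.

Yes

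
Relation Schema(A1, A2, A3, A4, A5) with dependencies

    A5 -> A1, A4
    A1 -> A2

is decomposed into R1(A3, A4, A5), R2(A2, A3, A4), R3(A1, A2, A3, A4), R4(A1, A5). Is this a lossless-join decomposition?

Chase test. Columns are A1, A2, A3, A4, A5; row i has aⱼ where attribute j ∈ Ri, else bᵢⱼ.
Initial tableau (one row per fragment):
  row 1: b11 b12 a3 a4 a5
  row 2: b21 a2 a3 a4 b25
  row 3: a1 a2 a3 a4 b35
  row 4: a1 b42 b43 b44 a5
Rows 1 and 4 agree on A5; apply A5→A1, A4 and equate their A1, A4 entries.
Rows 1 and 3 agree on A1; apply A1→A2 and equate their A2 entries.
Rows 1 and 4 agree on A1; apply A1→A2 and equate their A2 entries.
Row 1 is now all distinguished symbols — the join is lossless.

Yes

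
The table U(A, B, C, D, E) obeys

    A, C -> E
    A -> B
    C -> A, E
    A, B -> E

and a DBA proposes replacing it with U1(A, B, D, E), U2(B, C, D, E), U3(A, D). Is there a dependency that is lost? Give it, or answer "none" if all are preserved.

Check C → A, E: no single fragment contains all of {A, C, E}, and the restricted closure of {C} across the fragments never reaches {A, E}.
A, C → E is preserved.
A → B is preserved.
A, B → E is preserved.

C -> A, E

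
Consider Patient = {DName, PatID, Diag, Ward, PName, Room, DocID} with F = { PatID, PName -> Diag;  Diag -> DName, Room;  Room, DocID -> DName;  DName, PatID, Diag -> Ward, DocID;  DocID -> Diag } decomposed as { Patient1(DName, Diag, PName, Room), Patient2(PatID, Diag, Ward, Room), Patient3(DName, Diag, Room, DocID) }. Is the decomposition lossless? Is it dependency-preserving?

Lossless test (chase): Rows 1 and 2 agree on Diag; apply Diag→DName, Room and equate their DName, Room entries. No row becomes fully distinguished — the join is lossy.
Dependency preservation: the restricted closure of {PatID, PName} across the fragments never reaches {Diag}, so PatID, PName → Diag cannot be enforced without a join — not preserved.

lossy and not dependency-preserving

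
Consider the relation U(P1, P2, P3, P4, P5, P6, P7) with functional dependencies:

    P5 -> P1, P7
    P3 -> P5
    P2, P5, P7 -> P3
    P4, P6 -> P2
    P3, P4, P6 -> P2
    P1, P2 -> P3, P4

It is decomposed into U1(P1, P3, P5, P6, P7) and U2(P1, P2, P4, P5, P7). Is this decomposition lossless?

No

Common attributes: U1 ∩ U2 = {P1, P5, P7}.
No dependency enlarges {P1, P5, P7}, so (P1, P5, P7)⁺ = {P1, P5, P7}.
The closure contains neither all of U1 = {P1, P3, P5, P6, P7} nor all of U2 = {P1, P2, P4, P5, P7}, so the common attributes are not a superkey of either fragment. The join is lossy.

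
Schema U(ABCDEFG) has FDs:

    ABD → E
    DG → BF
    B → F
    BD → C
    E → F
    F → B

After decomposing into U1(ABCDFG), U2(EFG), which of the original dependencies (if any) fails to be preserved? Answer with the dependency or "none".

Check ABD → E: no single fragment contains all of {ABDE}, and the restricted closure of {ABD} across the fragments never reaches {E}.
DG → BF is preserved.
B → F is preserved.
BD → C is preserved.
E → F is preserved.
F → B is preserved.

ABD → E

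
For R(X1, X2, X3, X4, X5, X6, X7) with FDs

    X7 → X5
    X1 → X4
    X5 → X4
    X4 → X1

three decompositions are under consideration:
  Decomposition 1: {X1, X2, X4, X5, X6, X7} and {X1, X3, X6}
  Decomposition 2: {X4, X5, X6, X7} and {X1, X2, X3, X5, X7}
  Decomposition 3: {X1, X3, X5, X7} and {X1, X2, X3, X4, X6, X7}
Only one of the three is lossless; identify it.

Decomposition 1: common = {X1, X6}, closure = {X1, X4, X6} → lossy.
Decomposition 2: common = {X5, X7}, closure = {X1, X4, X5, X7} → lossy.
Decomposition 3: common = {X1, X3, X7}, closure = {X1, X3, X4, X5, X7} → lossless.

Decomposition 3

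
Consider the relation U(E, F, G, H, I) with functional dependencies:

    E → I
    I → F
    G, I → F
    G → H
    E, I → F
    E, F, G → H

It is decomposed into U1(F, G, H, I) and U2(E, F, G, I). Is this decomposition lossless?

Yes

Common attributes: U1 ∩ U2 = {F, G, I}.
Closure of {F, G, I}: G → H applies, adding H. So (F, G, I)⁺ = {F, G, H, I}.
This closure contains every attribute of U1, so U1 ∩ U2 → U1. The join is lossless.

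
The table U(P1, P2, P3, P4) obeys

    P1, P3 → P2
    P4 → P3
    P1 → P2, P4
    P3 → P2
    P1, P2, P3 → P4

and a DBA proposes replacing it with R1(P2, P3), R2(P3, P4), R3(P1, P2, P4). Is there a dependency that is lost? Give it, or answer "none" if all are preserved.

P1, P3 → P2: restricted closure across fragments reaches P2.
P4 → P3 lies within R2.
P1 → P2, P4 lies within R3.
P3 → P2 lies within R1.
P1, P2, P3 → P4: restricted closure across fragments reaches P4.
Every dependency is enforceable on the fragments, so the decomposition is dependency-preserving.

none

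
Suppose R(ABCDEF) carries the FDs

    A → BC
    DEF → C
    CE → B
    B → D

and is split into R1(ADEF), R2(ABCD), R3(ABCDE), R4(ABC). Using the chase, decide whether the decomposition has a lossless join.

Chase test. Columns are ABCDEF; row i has aⱼ where attribute j ∈ Ri, else bᵢⱼ.
Initial tableau (one row per fragment):
  row 1: a1 b12 b13 a4 a5 a6
  row 2: a1 a2 a3 a4 b25 b26
  row 3: a1 a2 a3 a4 a5 b36
  row 4: a1 a2 a3 b44 b45 b46
Rows 1 and 2 agree on A; apply A→BC and equate their BC entries.
Rows 1 and 4 agree on B; apply B→D and equate their D entries.
Row 1 is now all distinguished symbols — the join is lossless.

Yes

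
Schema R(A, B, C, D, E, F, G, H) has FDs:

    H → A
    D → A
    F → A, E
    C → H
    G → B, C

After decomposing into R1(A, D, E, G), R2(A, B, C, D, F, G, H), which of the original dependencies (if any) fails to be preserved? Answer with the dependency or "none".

Check F → A, E: no single fragment contains all of {A, E, F}, and the restricted closure of {F} across the fragments never reaches {A, E}.
H → A is preserved.
D → A is preserved.
C → H is preserved.
G → B, C is preserved.

F → A, E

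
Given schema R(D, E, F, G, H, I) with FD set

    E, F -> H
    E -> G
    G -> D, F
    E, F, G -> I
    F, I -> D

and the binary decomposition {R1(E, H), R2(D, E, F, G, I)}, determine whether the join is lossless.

Common attributes: R1 ∩ R2 = {E}.
Closure of {E}: E → G applies, adding G; G → D, F applies, adding D, F; E, F, G → I applies, adding I; E, F → H applies, adding H. So (E)⁺ = {D, E, F, G, H, I}.
This closure contains every attribute of R1, so R1 ∩ R2 → R1. The join is lossless.

Yes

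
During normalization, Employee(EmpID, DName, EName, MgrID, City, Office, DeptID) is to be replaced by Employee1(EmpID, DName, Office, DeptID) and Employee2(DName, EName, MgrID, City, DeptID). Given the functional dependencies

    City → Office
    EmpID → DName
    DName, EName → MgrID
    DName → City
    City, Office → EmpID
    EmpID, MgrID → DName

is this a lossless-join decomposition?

Common attributes: Employee1 ∩ Employee2 = {DName, DeptID}.
Closure of {DName, DeptID}: DName → City applies, adding City; City → Office applies, adding Office; City, Office → EmpID applies, adding EmpID. So (DName, DeptID)⁺ = {EmpID, DName, City, Office, DeptID}.
This closure contains every attribute of Employee1, so Employee1 ∩ Employee2 → Employee1. The join is lossless.

Yes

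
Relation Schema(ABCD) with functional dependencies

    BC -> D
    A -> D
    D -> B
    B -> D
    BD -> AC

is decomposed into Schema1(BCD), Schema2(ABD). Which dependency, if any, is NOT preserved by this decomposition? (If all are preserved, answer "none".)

none

BC → D lies within Schema1.
A → D lies within Schema2.
D → B lies within Schema1.
B → D lies within Schema1.
BD → AC: restricted closure across fragments reaches AC.
Every dependency is enforceable on the fragments, so the decomposition is dependency-preserving.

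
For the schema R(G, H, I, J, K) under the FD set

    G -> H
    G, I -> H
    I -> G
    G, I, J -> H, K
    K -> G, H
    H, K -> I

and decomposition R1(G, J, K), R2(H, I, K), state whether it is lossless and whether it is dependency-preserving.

Lossless test: (K)⁺ = {G, H, I, K}, which contains all of one fragment — lossless.
Dependency preservation: the restricted closure of {G} across the fragments never reaches {H}, so G → H cannot be enforced without a join — not preserved.

lossless but not dependency-preserving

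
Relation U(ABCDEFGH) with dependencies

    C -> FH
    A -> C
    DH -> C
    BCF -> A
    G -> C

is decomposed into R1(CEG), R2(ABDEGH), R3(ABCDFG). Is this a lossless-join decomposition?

Chase test. Columns are ABCDEFGH; row i has aⱼ where attribute j ∈ Ri, else bᵢⱼ.
Initial tableau (one row per fragment):
  row 1: b11 b12 a3 b14 a5 b16 a7 b18
  row 2: a1 a2 b23 a4 a5 b26 a7 a8
  row 3: a1 a2 a3 a4 b35 a6 a7 b38
Rows 1 and 3 agree on C; apply C→FH and equate their FH entries.
Rows 2 and 3 agree on A; apply A→C and equate their C entries.
Rows 1 and 2 agree on C; apply C→FH and equate their FH entries.
Row 2 is now all distinguished symbols — the join is lossless.

Yes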